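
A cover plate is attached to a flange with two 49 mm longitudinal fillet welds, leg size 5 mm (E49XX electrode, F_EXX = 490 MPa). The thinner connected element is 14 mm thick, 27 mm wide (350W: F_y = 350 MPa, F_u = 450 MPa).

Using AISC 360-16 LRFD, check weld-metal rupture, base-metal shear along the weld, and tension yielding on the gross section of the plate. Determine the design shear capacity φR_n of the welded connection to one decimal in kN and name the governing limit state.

Weld metal: throat = 0.707×5 = 3.535 mm, L = 2×49 = 98 mm. φR_n = 0.75 × 0.6 × 490 × 3.535 × 98 = 76.4 kN.
Base metal shear (14 mm plate): yield φR_n = 1.0×0.6×350×14×98 = 288.1 kN; rupture φR_n = 0.75×0.6×450×14×98 = 277.8 kN; take 277.8 kN (rupture).
Tension yield (gross): A_g = 27×14 = 378 mm². φR_n = 0.90 × 350 × 378 = 119.1 kN.
Governing: min(76.4, 277.8, 119.1) = 76.4 kN → weld metal.

76.4 kN (weld metal governs)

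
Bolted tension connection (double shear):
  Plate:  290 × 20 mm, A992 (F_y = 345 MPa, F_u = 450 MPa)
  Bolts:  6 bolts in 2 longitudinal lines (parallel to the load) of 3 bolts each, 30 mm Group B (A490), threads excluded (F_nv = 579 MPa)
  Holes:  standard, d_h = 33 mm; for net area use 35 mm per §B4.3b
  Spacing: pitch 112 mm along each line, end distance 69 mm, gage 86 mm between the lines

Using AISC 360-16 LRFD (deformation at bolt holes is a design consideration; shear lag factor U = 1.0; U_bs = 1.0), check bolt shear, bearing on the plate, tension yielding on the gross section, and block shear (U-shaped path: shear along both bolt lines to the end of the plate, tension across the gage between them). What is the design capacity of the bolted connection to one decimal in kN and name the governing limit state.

1800.9 kN (gross-section yield governs)

Bolt shear: A_b = π(30)²/4 = 706.86 mm². φR_n = 0.75 × 579 × 706.86 × 6 × 2 = 3683.4 kN.
Bearing (20 mm plate, F_u = 450 MPa): end bolts L_c = 69 − 33/2 = 52.5, R_n = min(1.2×52.5×20×450, 2.4×30×20×450) = 567 kN/bolt; interior L_c = 112 − 33 = 79, R_n = 648 kN/bolt. φR_n = 0.75 × (2×567 + 4×648) = 2794.5 kN.
Tension yield (gross): A_g = 290×20 = 5800 mm². φR_n = 0.90 × 345 × 5800 = 1800.9 kN.
Block shear: shear path 2×[69+2×112] = 2×293 mm, A_gv = 11720, A_nv = 2×(293 − 2.5×35)×20 = 8220 mm²; tension across gage: (86 − 1×35)×20 = 1020 mm². R_n = min(0.6×450×8220, 0.6×345×11720) + 1.0×450×1020 = min(2219.4, 2426) + 459 = 2678.4 kN. φR_n = 0.75 × 2678.4 = 2008.8 kN.
Governing: min(3683.4, 2794.5, 1800.9, 2008.8) = 1800.9 kN → gross-section yield.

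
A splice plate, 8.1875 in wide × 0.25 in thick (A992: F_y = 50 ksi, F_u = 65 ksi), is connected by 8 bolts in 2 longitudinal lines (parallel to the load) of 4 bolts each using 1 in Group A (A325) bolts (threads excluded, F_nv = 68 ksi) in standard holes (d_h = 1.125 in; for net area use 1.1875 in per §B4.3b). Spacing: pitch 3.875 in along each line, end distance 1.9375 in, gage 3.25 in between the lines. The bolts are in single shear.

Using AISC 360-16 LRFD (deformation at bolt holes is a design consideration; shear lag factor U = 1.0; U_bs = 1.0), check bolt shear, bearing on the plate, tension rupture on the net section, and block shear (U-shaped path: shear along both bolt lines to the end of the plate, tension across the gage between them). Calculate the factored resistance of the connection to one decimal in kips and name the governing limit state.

70.8 kips (net-section rupture governs)

Bolt shear: A_b = π(1)²/4 = 0.7854 in². φR_n = 0.75 × 68 × 0.7854 × 8 × 1 = 320.4 kips.
Bearing (0.25 in plate, F_u = 65 ksi): end bolts L_c = 1.9375 − 1.125/2 = 1.375, R_n = min(1.2×1.375×0.25×65, 2.4×1×0.25×65) = 26.813 kips/bolt; interior L_c = 3.875 − 1.125 = 2.75, R_n = 39 kips/bolt. φR_n = 0.75 × (2×26.813 + 6×39) = 215.7 kips.
Tension rupture (net): A_n = (8.1875 − 2×1.1875)×0.25 = 1.4531 in² (U = 1.0, A_e = A_n). φR_n = 0.75 × 65 × 1.4531 = 70.8 kips.
Block shear: shear path 2×[1.9375+3×3.875] = 2×13.5625 in, A_gv = 6.7813, A_nv = 2×(13.5625 − 3.5×1.1875)×0.25 = 4.7031 in²; tension across gage: (3.25 − 1×1.1875)×0.25 = 0.51563 in². R_n = min(0.6×65×4.7031, 0.6×50×6.7813) + 1.0×65×0.51563 = min(183.42, 203.44) + 33.516 = 216.94 kips. φR_n = 0.75 × 216.94 = 162.7 kips.
Governing: min(320.4, 215.7, 70.8, 162.7) = 70.8 kips → net-section rupture.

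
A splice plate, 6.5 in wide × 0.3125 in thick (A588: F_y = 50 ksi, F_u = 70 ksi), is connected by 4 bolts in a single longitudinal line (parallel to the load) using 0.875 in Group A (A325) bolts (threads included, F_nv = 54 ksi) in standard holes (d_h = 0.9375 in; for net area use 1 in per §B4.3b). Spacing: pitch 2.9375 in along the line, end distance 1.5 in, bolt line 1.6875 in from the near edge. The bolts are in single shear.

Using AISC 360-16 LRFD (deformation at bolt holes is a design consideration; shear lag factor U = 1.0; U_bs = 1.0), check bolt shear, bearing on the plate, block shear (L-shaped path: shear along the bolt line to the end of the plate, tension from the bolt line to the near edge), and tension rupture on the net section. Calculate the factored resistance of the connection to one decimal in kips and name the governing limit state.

Bolt shear: A_b = π(0.875)²/4 = 0.60132 in². φR_n = 0.75 × 54 × 0.60132 × 4 × 1 = 97.4 kips.
Bearing (0.3125 in plate, F_u = 70 ksi): end bolts L_c = 1.5 − 0.9375/2 = 1.03125, R_n = min(1.2×1.03125×0.3125×70, 2.4×0.875×0.3125×70) = 27.07 kips/bolt; interior L_c = 2.9375 − 0.9375 = 2, R_n = 45.938 kips/bolt. φR_n = 0.75 × (1×27.07 + 3×45.938) = 123.7 kips.
Block shear: shear path 1×[1.5+3×2.9375] = 1×10.3125 in, A_gv = 3.2227, A_nv = 1×(10.3125 − 3.5×1)×0.3125 = 2.1289 in²; tension to near edge: (1.6875 − 0.5×1)×0.3125 = 0.37109 in². R_n = min(0.6×70×2.1289, 0.6×50×3.2227) + 1.0×70×0.37109 = min(89.414, 96.681) + 25.976 = 115.39 kips. φR_n = 0.75 × 115.39 = 86.5 kips.
Tension rupture (net): A_n = (6.5 − 1×1)×0.3125 = 1.7188 in² (U = 1.0, A_e = A_n). φR_n = 0.75 × 70 × 1.7188 = 90.2 kips.
Governing: min(97.4, 123.7, 86.5, 90.2) = 86.5 kips → block shear.

86.5 kips (block shear governs)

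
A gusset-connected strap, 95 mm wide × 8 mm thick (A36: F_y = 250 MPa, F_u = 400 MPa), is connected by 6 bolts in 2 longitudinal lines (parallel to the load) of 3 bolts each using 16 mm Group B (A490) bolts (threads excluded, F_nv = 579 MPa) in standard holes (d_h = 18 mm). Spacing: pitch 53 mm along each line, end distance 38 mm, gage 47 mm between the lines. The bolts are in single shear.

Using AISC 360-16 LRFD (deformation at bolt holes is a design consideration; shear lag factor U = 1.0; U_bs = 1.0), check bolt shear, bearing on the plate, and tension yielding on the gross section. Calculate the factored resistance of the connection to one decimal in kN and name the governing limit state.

171.0 kN (gross-section yield governs)

Bolt shear: A_b = π(16)²/4 = 201.06 mm². φR_n = 0.75 × 579 × 201.06 × 6 × 1 = 523.9 kN.
Bearing (8 mm plate, F_u = 400 MPa): end bolts L_c = 38 − 18/2 = 29, R_n = min(1.2×29×8×400, 2.4×16×8×400) = 111.36 kN/bolt; interior L_c = 53 − 18 = 35, R_n = 122.88 kN/bolt. φR_n = 0.75 × (2×111.36 + 4×122.88) = 535.7 kN.
Tension yield (gross): A_g = 95×8 = 760 mm². φR_n = 0.90 × 250 × 760 = 171.0 kN.
Governing: min(523.9, 535.7, 171.0) = 171.0 kN → gross-section yield.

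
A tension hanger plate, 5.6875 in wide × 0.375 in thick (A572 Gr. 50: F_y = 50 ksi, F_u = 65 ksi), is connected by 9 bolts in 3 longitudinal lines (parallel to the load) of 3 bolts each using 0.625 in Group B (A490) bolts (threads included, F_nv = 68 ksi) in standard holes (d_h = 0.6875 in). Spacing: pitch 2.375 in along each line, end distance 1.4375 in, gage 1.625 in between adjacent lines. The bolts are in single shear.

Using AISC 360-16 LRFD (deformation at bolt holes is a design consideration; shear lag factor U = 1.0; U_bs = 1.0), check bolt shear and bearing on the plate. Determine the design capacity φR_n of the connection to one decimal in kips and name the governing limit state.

Bolt shear: A_b = π(0.625)²/4 = 0.3068 in². φR_n = 0.75 × 68 × 0.3068 × 9 × 1 = 140.8 kips.
Bearing (0.375 in plate, F_u = 65 ksi): end bolts L_c = 1.4375 − 0.6875/2 = 1.09375, R_n = min(1.2×1.09375×0.375×65, 2.4×0.625×0.375×65) = 31.992 kips/bolt; interior L_c = 2.375 − 0.6875 = 1.6875, R_n = 36.563 kips/bolt. φR_n = 0.75 × (3×31.992 + 6×36.563) = 236.5 kips.
Governing: min(140.8, 236.5) = 140.8 kips → bolt shear.

140.8 kips (bolt shear governs)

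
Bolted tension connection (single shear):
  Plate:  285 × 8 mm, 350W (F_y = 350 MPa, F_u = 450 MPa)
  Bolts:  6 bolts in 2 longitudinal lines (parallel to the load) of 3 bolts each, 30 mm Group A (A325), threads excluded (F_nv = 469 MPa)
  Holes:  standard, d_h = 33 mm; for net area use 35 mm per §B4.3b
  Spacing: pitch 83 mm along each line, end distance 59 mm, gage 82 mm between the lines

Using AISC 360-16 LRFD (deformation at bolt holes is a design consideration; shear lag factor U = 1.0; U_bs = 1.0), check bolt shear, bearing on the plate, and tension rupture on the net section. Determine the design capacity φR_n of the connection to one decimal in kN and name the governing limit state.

580.5 kN (net-section rupture governs)

Bolt shear: A_b = π(30)²/4 = 706.86 mm². φR_n = 0.75 × 469 × 706.86 × 6 × 1 = 1491.8 kN.
Bearing (8 mm plate, F_u = 450 MPa): end bolts L_c = 59 − 33/2 = 42.5, R_n = min(1.2×42.5×8×450, 2.4×30×8×450) = 183.6 kN/bolt; interior L_c = 83 − 33 = 50, R_n = 216 kN/bolt. φR_n = 0.75 × (2×183.6 + 4×216) = 923.4 kN.
Tension rupture (net): A_n = (285 − 2×35)×8 = 1720 mm² (U = 1.0, A_e = A_n). φR_n = 0.75 × 450 × 1720 = 580.5 kN.
Governing: min(1491.8, 923.4, 580.5) = 580.5 kN → net-section rupture.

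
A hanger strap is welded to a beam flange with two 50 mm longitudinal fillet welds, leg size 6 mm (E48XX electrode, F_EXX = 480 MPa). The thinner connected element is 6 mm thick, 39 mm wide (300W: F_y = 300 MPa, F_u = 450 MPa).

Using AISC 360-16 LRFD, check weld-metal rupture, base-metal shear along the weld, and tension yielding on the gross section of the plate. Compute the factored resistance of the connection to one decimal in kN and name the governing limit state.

63.2 kN (gross-section yield governs)

Weld metal: throat = 0.707×6 = 4.242 mm, L = 2×50 = 100 mm. φR_n = 0.75 × 0.6 × 480 × 4.242 × 100 = 91.6 kN.
Base metal shear (6 mm plate): yield φR_n = 1.0×0.6×300×6×100 = 108.0 kN; rupture φR_n = 0.75×0.6×450×6×100 = 121.5 kN; take 108.0 kN (yield).
Tension yield (gross): A_g = 39×6 = 234 mm². φR_n = 0.90 × 300 × 234 = 63.2 kN.
Governing: min(91.6, 108.0, 63.2) = 63.2 kN → gross-section yield.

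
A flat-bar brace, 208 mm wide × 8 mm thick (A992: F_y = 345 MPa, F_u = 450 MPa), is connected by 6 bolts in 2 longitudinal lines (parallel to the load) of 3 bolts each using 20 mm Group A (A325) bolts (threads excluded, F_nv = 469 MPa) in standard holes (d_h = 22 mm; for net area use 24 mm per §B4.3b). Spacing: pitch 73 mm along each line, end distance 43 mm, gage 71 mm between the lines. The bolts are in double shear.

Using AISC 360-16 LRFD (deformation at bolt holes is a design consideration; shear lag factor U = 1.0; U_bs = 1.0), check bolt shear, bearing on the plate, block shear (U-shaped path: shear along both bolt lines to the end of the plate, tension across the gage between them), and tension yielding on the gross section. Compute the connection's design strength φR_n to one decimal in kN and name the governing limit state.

Bolt shear: A_b = π(20)²/4 = 314.16 mm². φR_n = 0.75 × 469 × 314.16 × 6 × 2 = 1326.1 kN.
Bearing (8 mm plate, F_u = 450 MPa): end bolts L_c = 43 − 22/2 = 32, R_n = min(1.2×32×8×450, 2.4×20×8×450) = 138.24 kN/bolt; interior L_c = 73 − 22 = 51, R_n = 172.8 kN/bolt. φR_n = 0.75 × (2×138.24 + 4×172.8) = 725.8 kN.
Block shear: shear path 2×[43+2×73] = 2×189 mm, A_gv = 3024, A_nv = 2×(189 − 2.5×24)×8 = 2064 mm²; tension across gage: (71 − 1×24)×8 = 376 mm². R_n = min(0.6×450×2064, 0.6×345×3024) + 1.0×450×376 = min(557.28, 625.97) + 169.2 = 726.48 kN. φR_n = 0.75 × 726.48 = 544.9 kN.
Tension yield (gross): A_g = 208×8 = 1664 mm². φR_n = 0.90 × 345 × 1664 = 516.7 kN.
Governing: min(1326.1, 725.8, 544.9, 516.7) = 516.7 kN → gross-section yield.

516.7 kN (gross-section yield governs)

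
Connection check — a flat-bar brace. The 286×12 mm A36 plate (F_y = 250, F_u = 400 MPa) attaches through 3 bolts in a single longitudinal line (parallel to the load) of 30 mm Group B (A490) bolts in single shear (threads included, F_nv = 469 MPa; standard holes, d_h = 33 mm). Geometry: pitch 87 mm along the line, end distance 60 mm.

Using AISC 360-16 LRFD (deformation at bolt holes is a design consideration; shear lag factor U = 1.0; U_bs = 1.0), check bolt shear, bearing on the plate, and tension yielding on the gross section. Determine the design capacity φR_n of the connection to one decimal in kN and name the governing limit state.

654.5 kN (bearing governs)

Bolt shear: A_b = π(30)²/4 = 706.86 mm². φR_n = 0.75 × 469 × 706.86 × 3 × 1 = 745.9 kN.
Bearing (12 mm plate, F_u = 400 MPa): end bolts L_c = 60 − 33/2 = 43.5, R_n = min(1.2×43.5×12×400, 2.4×30×12×400) = 250.56 kN/bolt; interior L_c = 87 − 33 = 54, R_n = 311.04 kN/bolt. φR_n = 0.75 × (1×250.56 + 2×311.04) = 654.5 kN.
Tension yield (gross): A_g = 286×12 = 3432 mm². φR_n = 0.90 × 250 × 3432 = 772.2 kN.
Governing: min(745.9, 654.5, 772.2) = 654.5 kN → bearing.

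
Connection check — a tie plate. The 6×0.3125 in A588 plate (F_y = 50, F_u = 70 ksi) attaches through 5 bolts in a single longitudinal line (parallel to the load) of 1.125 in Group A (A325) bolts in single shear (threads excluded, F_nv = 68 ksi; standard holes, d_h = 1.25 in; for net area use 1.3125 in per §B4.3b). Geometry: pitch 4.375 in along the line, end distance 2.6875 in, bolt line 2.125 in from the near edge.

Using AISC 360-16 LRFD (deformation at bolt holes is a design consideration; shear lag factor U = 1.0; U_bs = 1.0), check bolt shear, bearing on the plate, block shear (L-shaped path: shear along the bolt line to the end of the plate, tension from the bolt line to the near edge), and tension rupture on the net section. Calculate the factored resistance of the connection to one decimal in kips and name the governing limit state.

76.9 kips (net-section rupture governs)

Bolt shear: A_b = π(1.125)²/4 = 0.99402 in². φR_n = 0.75 × 68 × 0.99402 × 5 × 1 = 253.5 kips.
Bearing (0.3125 in plate, F_u = 70 ksi): end bolts L_c = 2.6875 − 1.25/2 = 2.0625, R_n = min(1.2×2.0625×0.3125×70, 2.4×1.125×0.3125×70) = 54.141 kips/bolt; interior L_c = 4.375 − 1.25 = 3.125, R_n = 59.063 kips/bolt. φR_n = 0.75 × (1×54.141 + 4×59.063) = 217.8 kips.
Block shear: shear path 1×[2.6875+4×4.375] = 1×20.1875 in, A_gv = 6.3086, A_nv = 1×(20.1875 − 4.5×1.3125)×0.3125 = 4.4629 in²; tension to near edge: (2.125 − 0.5×1.3125)×0.3125 = 0.45898 in². R_n = min(0.6×70×4.4629, 0.6×50×6.3086) + 1.0×70×0.45898 = min(187.44, 189.26) + 32.129 = 219.57 kips. φR_n = 0.75 × 219.57 = 164.7 kips.
Tension rupture (net): A_n = (6 − 1×1.3125)×0.3125 = 1.4648 in² (U = 1.0, A_e = A_n). φR_n = 0.75 × 70 × 1.4648 = 76.9 kips.
Governing: min(253.5, 217.8, 164.7, 76.9) = 76.9 kips → net-section rupture.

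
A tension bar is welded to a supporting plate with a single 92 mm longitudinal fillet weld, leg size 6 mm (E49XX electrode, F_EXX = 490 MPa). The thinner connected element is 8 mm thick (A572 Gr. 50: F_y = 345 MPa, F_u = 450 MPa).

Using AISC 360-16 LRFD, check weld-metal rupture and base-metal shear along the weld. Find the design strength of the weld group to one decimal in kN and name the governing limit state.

86.1 kN (weld metal governs)

Weld metal: throat = 0.707×6 = 4.242 mm, L = 92 mm. φR_n = 0.75 × 0.6 × 490 × 4.242 × 92 = 86.1 kN.
Base metal shear (8 mm plate): yield φR_n = 1.0×0.6×345×8×92 = 152.4 kN; rupture φR_n = 0.75×0.6×450×8×92 = 149.0 kN; take 149.0 kN (rupture).
Governing: min(86.1, 149.0) = 86.1 kN → weld metal.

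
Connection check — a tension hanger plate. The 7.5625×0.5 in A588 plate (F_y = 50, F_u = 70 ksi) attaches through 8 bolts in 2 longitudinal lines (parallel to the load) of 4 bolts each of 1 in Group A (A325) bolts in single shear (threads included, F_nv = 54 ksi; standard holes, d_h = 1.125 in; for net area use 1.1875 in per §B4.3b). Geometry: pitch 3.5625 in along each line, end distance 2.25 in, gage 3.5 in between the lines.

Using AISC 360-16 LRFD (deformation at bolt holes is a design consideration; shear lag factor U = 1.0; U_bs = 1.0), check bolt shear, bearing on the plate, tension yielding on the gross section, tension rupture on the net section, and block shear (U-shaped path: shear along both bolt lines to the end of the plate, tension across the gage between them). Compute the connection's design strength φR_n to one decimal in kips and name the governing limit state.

136.2 kips (net-section rupture governs)

Bolt shear: A_b = π(1)²/4 = 0.7854 in². φR_n = 0.75 × 54 × 0.7854 × 8 × 1 = 254.5 kips.
Bearing (0.5 in plate, F_u = 70 ksi): end bolts L_c = 2.25 − 1.125/2 = 1.6875, R_n = min(1.2×1.6875×0.5×70, 2.4×1×0.5×70) = 70.875 kips/bolt; interior L_c = 3.5625 − 1.125 = 2.4375, R_n = 84 kips/bolt. φR_n = 0.75 × (2×70.875 + 6×84) = 484.3 kips.
Tension yield (gross): A_g = 7.5625×0.5 = 3.7813 in². φR_n = 0.90 × 50 × 3.7813 = 170.2 kips.
Tension rupture (net): A_n = (7.5625 − 2×1.1875)×0.5 = 2.5938 in² (U = 1.0, A_e = A_n). φR_n = 0.75 × 70 × 2.5938 = 136.2 kips.
Block shear: shear path 2×[2.25+3×3.5625] = 2×12.9375 in, A_gv = 12.938, A_nv = 2×(12.9375 − 3.5×1.1875)×0.5 = 8.7813 in²; tension across gage: (3.5 − 1×1.1875)×0.5 = 1.1563 in². R_n = min(0.6×70×8.7813, 0.6×50×12.938) + 1.0×70×1.1563 = min(368.81, 388.14) + 80.941 = 449.75 kips. φR_n = 0.75 × 449.75 = 337.3 kips.
Governing: min(254.5, 484.3, 170.2, 136.2, 337.3) = 136.2 kips → net-section rupture.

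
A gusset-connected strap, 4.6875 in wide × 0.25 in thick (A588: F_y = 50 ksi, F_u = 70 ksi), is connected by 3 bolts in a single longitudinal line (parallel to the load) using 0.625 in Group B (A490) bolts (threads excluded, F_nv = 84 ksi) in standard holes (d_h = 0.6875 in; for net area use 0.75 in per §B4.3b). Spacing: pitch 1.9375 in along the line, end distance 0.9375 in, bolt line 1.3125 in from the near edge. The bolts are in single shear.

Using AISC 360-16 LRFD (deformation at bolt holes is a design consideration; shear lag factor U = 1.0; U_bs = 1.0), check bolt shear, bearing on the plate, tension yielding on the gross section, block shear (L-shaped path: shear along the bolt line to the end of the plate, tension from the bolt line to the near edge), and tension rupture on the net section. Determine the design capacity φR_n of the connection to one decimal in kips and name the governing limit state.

Bolt shear: A_b = π(0.625)²/4 = 0.3068 in². φR_n = 0.75 × 84 × 0.3068 × 3 × 1 = 58.0 kips.
Bearing (0.25 in plate, F_u = 70 ksi): end bolts L_c = 0.9375 − 0.6875/2 = 0.59375, R_n = min(1.2×0.59375×0.25×70, 2.4×0.625×0.25×70) = 12.469 kips/bolt; interior L_c = 1.9375 − 0.6875 = 1.25, R_n = 26.25 kips/bolt. φR_n = 0.75 × (1×12.469 + 2×26.25) = 48.7 kips.
Tension yield (gross): A_g = 4.6875×0.25 = 1.1719 in². φR_n = 0.90 × 50 × 1.1719 = 52.7 kips.
Block shear: shear path 1×[0.9375+2×1.9375] = 1×4.8125 in, A_gv = 1.2031, A_nv = 1×(4.8125 − 2.5×0.75)×0.25 = 0.73438 in²; tension to near edge: (1.3125 − 0.5×0.75)×0.25 = 0.23438 in². R_n = min(0.6×70×0.73438, 0.6×50×1.2031) + 1.0×70×0.23438 = min(30.844, 36.093) + 16.407 = 47.251 kips. φR_n = 0.75 × 47.251 = 35.4 kips.
Tension rupture (net): A_n = (4.6875 − 1×0.75)×0.25 = 0.98438 in² (U = 1.0, A_e = A_n). φR_n = 0.75 × 70 × 0.98438 = 51.7 kips.
Governing: min(58.0, 48.7, 52.7, 35.4, 51.7) = 35.4 kips → block shear.

35.4 kips (block shear governs)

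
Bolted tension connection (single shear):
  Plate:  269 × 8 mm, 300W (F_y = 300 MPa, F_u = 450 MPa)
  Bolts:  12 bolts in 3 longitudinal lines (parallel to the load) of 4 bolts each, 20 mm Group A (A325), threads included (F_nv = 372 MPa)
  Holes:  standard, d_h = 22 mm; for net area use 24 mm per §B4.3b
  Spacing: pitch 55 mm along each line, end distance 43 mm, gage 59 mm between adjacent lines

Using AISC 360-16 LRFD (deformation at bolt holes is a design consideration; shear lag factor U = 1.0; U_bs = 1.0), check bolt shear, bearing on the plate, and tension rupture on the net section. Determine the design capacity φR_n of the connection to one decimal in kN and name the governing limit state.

Bolt shear: A_b = π(20)²/4 = 314.16 mm². φR_n = 0.75 × 372 × 314.16 × 12 × 1 = 1051.8 kN.
Bearing (8 mm plate, F_u = 450 MPa): end bolts L_c = 43 − 22/2 = 32, R_n = min(1.2×32×8×450, 2.4×20×8×450) = 138.24 kN/bolt; interior L_c = 55 − 22 = 33, R_n = 142.56 kN/bolt. φR_n = 0.75 × (3×138.24 + 9×142.56) = 1273.3 kN.
Tension rupture (net): A_n = (269 − 3×24)×8 = 1576 mm² (U = 1.0, A_e = A_n). φR_n = 0.75 × 450 × 1576 = 531.9 kN.
Governing: min(1051.8, 1273.3, 531.9) = 531.9 kN → net-section rupture.

531.9 kN (net-section rupture governs)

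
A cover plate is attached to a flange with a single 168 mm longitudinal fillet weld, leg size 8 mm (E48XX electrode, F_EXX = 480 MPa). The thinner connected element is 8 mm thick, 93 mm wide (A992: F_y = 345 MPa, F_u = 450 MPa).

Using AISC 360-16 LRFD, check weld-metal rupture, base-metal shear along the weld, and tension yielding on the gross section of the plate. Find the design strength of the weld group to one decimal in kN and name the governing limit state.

Weld metal: throat = 0.707×8 = 5.656 mm, L = 168 mm. φR_n = 0.75 × 0.6 × 480 × 5.656 × 168 = 205.2 kN.
Base metal shear (8 mm plate): yield φR_n = 1.0×0.6×345×8×168 = 278.2 kN; rupture φR_n = 0.75×0.6×450×8×168 = 272.2 kN; take 272.2 kN (rupture).
Tension yield (gross): A_g = 93×8 = 744 mm². φR_n = 0.90 × 345 × 744 = 231.0 kN.
Governing: min(205.2, 272.2, 231.0) = 205.2 kN → weld metal.

205.2 kN (weld metal governs)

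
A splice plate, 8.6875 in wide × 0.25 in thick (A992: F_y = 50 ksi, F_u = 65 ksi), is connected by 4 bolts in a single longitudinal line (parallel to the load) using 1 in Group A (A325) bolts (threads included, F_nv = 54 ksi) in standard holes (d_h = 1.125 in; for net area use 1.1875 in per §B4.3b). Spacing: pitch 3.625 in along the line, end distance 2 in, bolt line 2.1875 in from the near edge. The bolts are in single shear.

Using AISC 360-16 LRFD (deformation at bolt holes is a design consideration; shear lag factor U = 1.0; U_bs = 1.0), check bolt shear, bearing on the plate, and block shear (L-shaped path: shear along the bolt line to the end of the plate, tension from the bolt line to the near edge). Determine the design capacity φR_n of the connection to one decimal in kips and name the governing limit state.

Bolt shear: A_b = π(1)²/4 = 0.7854 in². φR_n = 0.75 × 54 × 0.7854 × 4 × 1 = 127.2 kips.
Bearing (0.25 in plate, F_u = 65 ksi): end bolts L_c = 2 − 1.125/2 = 1.4375, R_n = min(1.2×1.4375×0.25×65, 2.4×1×0.25×65) = 28.031 kips/bolt; interior L_c = 3.625 − 1.125 = 2.5, R_n = 39 kips/bolt. φR_n = 0.75 × (1×28.031 + 3×39) = 108.8 kips.
Block shear: shear path 1×[2+3×3.625] = 1×12.875 in, A_gv = 3.2188, A_nv = 1×(12.875 − 3.5×1.1875)×0.25 = 2.1797 in²; tension to near edge: (2.1875 − 0.5×1.1875)×0.25 = 0.39844 in². R_n = min(0.6×65×2.1797, 0.6×50×3.2188) + 1.0×65×0.39844 = min(85.008, 96.564) + 25.899 = 110.91 kips. φR_n = 0.75 × 110.91 = 83.2 kips.
Governing: min(127.2, 108.8, 83.2) = 83.2 kips → block shear.

83.2 kips (block shear governs)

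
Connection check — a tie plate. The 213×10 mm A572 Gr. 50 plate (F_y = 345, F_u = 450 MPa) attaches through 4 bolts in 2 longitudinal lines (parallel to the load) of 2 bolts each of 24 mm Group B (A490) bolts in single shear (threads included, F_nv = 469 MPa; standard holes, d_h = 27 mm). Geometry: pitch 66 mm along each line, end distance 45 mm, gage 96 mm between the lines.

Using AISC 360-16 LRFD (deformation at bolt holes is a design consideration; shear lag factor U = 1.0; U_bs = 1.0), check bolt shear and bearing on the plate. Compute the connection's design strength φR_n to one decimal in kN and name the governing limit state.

Bolt shear: A_b = π(24)²/4 = 452.39 mm². φR_n = 0.75 × 469 × 452.39 × 4 × 1 = 636.5 kN.
Bearing (10 mm plate, F_u = 450 MPa): end bolts L_c = 45 − 27/2 = 31.5, R_n = min(1.2×31.5×10×450, 2.4×24×10×450) = 170.1 kN/bolt; interior L_c = 66 − 27 = 39, R_n = 210.6 kN/bolt. φR_n = 0.75 × (2×170.1 + 2×210.6) = 571.1 kN.
Governing: min(636.5, 571.1) = 571.1 kN → bearing.

571.1 kN (bearing governs)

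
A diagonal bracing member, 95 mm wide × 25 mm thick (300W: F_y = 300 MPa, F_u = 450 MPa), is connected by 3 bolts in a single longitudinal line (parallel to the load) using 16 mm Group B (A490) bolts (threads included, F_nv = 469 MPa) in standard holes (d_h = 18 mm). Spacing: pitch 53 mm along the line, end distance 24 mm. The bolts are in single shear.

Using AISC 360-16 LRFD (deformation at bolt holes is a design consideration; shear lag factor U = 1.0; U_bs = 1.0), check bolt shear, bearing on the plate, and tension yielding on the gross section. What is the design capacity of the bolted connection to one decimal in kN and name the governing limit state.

Bolt shear: A_b = π(16)²/4 = 201.06 mm². φR_n = 0.75 × 469 × 201.06 × 3 × 1 = 212.2 kN.
Bearing (25 mm plate, F_u = 450 MPa): end bolts L_c = 24 − 18/2 = 15, R_n = min(1.2×15×25×450, 2.4×16×25×450) = 202.5 kN/bolt; interior L_c = 53 − 18 = 35, R_n = 432 kN/bolt. φR_n = 0.75 × (1×202.5 + 2×432) = 799.9 kN.
Tension yield (gross): A_g = 95×25 = 2375 mm². φR_n = 0.90 × 300 × 2375 = 641.3 kN.
Governing: min(212.2, 799.9, 641.3) = 212.2 kN → bolt shear.

212.2 kN (bolt shear governs)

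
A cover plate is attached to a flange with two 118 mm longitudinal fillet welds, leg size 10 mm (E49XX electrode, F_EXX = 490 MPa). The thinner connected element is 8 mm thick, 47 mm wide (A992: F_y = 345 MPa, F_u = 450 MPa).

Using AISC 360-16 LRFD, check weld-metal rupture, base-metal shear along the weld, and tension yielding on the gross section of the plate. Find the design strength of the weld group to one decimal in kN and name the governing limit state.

Weld metal: throat = 0.707×10 = 7.07 mm, L = 2×118 = 236 mm. φR_n = 0.75 × 0.6 × 490 × 7.07 × 236 = 367.9 kN.
Base metal shear (8 mm plate): yield φR_n = 1.0×0.6×345×8×236 = 390.8 kN; rupture φR_n = 0.75×0.6×450×8×236 = 382.3 kN; take 382.3 kN (rupture).
Tension yield (gross): A_g = 47×8 = 376 mm². φR_n = 0.90 × 345 × 376 = 116.7 kN.
Governing: min(367.9, 382.3, 116.7) = 116.7 kN → gross-section yield.

116.7 kN (gross-section yield governs)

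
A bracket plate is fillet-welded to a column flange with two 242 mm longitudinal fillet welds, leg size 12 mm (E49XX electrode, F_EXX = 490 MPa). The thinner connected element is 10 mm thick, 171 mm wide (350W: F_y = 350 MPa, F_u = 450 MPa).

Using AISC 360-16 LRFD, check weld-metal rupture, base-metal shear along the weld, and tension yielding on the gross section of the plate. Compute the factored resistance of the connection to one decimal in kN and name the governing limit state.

538.7 kN (gross-section yield governs)

Weld metal: throat = 0.707×12 = 8.484 mm, L = 2×242 = 484 mm. φR_n = 0.75 × 0.6 × 490 × 8.484 × 484 = 905.4 kN.
Base metal shear (10 mm plate): yield φR_n = 1.0×0.6×350×10×484 = 1016.4 kN; rupture φR_n = 0.75×0.6×450×10×484 = 980.1 kN; take 980.1 kN (rupture).
Tension yield (gross): A_g = 171×10 = 1710 mm². φR_n = 0.90 × 350 × 1710 = 538.7 kN.
Governing: min(905.4, 980.1, 538.7) = 538.7 kN → gross-section yield.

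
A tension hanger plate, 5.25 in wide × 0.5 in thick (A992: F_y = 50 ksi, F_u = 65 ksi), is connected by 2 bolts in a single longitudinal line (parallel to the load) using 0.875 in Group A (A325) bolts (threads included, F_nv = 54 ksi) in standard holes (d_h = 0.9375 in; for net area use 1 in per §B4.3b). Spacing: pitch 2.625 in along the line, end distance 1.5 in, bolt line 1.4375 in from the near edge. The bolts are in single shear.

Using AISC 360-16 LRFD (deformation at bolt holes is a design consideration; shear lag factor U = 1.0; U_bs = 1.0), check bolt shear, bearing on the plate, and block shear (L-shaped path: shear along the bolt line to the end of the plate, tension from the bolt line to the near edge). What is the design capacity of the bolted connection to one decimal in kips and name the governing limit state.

Bolt shear: A_b = π(0.875)²/4 = 0.60132 in². φR_n = 0.75 × 54 × 0.60132 × 2 × 1 = 48.7 kips.
Bearing (0.5 in plate, F_u = 65 ksi): end bolts L_c = 1.5 − 0.9375/2 = 1.03125, R_n = min(1.2×1.03125×0.5×65, 2.4×0.875×0.5×65) = 40.219 kips/bolt; interior L_c = 2.625 − 0.9375 = 1.6875, R_n = 65.813 kips/bolt. φR_n = 0.75 × (1×40.219 + 1×65.813) = 79.5 kips.
Block shear: shear path 1×[1.5+1×2.625] = 1×4.125 in, A_gv = 2.0625, A_nv = 1×(4.125 − 1.5×1)×0.5 = 1.3125 in²; tension to near edge: (1.4375 − 0.5×1)×0.5 = 0.46875 in². R_n = min(0.6×65×1.3125, 0.6×50×2.0625) + 1.0×65×0.46875 = min(51.188, 61.875) + 30.469 = 81.657 kips. φR_n = 0.75 × 81.657 = 61.2 kips.
Governing: min(48.7, 79.5, 61.2) = 48.7 kips → bolt shear.

48.7 kips (bolt shear governs)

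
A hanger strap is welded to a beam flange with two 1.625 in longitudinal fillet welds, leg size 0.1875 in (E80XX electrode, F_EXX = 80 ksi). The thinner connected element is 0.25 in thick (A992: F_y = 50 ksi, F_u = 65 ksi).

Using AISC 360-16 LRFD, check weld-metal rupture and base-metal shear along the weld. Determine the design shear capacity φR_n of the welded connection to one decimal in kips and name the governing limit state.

15.5 kips (weld metal governs)

Weld metal: throat = 0.707×0.1875 = 0.13256 in, L = 2×1.625 = 3.25 in. φR_n = 0.75 × 0.6 × 80 × 0.13256 × 3.25 = 15.5 kips.
Base metal shear (0.25 in plate): yield φR_n = 1.0×0.6×50×0.25×3.25 = 24.4 kips; rupture φR_n = 0.75×0.6×65×0.25×3.25 = 23.8 kips; take 23.8 kips (rupture).
Governing: min(15.5, 23.8) = 15.5 kips → weld metal.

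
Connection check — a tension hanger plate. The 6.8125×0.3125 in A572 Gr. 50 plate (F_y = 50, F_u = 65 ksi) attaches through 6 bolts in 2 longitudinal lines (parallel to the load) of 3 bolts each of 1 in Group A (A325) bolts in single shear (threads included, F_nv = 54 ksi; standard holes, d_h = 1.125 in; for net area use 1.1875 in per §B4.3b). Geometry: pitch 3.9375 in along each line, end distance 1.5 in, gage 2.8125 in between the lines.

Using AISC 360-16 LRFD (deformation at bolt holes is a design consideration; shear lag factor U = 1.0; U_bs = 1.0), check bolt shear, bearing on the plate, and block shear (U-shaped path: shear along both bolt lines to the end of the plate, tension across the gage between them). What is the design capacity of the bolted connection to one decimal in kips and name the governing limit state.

141.9 kips (block shear governs)

Bolt shear: A_b = π(1)²/4 = 0.7854 in². φR_n = 0.75 × 54 × 0.7854 × 6 × 1 = 190.9 kips.
Bearing (0.3125 in plate, F_u = 65 ksi): end bolts L_c = 1.5 − 1.125/2 = 0.9375, R_n = min(1.2×0.9375×0.3125×65, 2.4×1×0.3125×65) = 22.852 kips/bolt; interior L_c = 3.9375 − 1.125 = 2.8125, R_n = 48.75 kips/bolt. φR_n = 0.75 × (2×22.852 + 4×48.75) = 180.5 kips.
Block shear: shear path 2×[1.5+2×3.9375] = 2×9.375 in, A_gv = 5.8594, A_nv = 2×(9.375 − 2.5×1.1875)×0.3125 = 4.0039 in²; tension across gage: (2.8125 − 1×1.1875)×0.3125 = 0.50781 in². R_n = min(0.6×65×4.0039, 0.6×50×5.8594) + 1.0×65×0.50781 = min(156.15, 175.78) + 33.008 = 189.16 kips. φR_n = 0.75 × 189.16 = 141.9 kips.
Governing: min(190.9, 180.5, 141.9) = 141.9 kips → block shear.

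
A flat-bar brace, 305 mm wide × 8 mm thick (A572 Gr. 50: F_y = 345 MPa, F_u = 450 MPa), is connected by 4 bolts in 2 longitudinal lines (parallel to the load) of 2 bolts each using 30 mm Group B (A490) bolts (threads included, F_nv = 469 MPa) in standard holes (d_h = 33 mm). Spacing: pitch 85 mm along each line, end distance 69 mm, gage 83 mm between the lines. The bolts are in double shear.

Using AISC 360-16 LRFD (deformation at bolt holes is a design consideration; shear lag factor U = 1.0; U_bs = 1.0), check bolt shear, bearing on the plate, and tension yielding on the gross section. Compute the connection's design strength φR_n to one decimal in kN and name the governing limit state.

Bolt shear: A_b = π(30)²/4 = 706.86 mm². φR_n = 0.75 × 469 × 706.86 × 4 × 2 = 1989.1 kN.
Bearing (8 mm plate, F_u = 450 MPa): end bolts L_c = 69 − 33/2 = 52.5, R_n = min(1.2×52.5×8×450, 2.4×30×8×450) = 226.8 kN/bolt; interior L_c = 85 − 33 = 52, R_n = 224.64 kN/bolt. φR_n = 0.75 × (2×226.8 + 2×224.64) = 677.2 kN.
Tension yield (gross): A_g = 305×8 = 2440 mm². φR_n = 0.90 × 345 × 2440 = 757.6 kN.
Governing: min(1989.1, 677.2, 757.6) = 677.2 kN → bearing.

677.2 kN (bearing governs)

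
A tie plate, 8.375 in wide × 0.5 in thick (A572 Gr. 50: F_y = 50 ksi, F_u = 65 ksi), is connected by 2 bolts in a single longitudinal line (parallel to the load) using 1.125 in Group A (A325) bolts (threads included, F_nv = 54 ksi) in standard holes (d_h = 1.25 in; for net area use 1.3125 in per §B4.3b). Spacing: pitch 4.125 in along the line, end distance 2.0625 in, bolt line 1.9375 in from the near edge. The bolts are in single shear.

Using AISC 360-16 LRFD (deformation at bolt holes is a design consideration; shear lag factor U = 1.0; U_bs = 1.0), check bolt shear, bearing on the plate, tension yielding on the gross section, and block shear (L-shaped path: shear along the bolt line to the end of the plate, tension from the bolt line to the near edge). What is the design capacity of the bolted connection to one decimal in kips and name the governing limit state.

Bolt shear: A_b = π(1.125)²/4 = 0.99402 in². φR_n = 0.75 × 54 × 0.99402 × 2 × 1 = 80.5 kips.
Bearing (0.5 in plate, F_u = 65 ksi): end bolts L_c = 2.0625 − 1.25/2 = 1.4375, R_n = min(1.2×1.4375×0.5×65, 2.4×1.125×0.5×65) = 56.063 kips/bolt; interior L_c = 4.125 − 1.25 = 2.875, R_n = 87.75 kips/bolt. φR_n = 0.75 × (1×56.063 + 1×87.75) = 107.9 kips.
Tension yield (gross): A_g = 8.375×0.5 = 4.1875 in². φR_n = 0.90 × 50 × 4.1875 = 188.4 kips.
Block shear: shear path 1×[2.0625+1×4.125] = 1×6.1875 in, A_gv = 3.0938, A_nv = 1×(6.1875 − 1.5×1.3125)×0.5 = 2.1094 in²; tension to near edge: (1.9375 − 0.5×1.3125)×0.5 = 0.64063 in². R_n = min(0.6×65×2.1094, 0.6×50×3.0938) + 1.0×65×0.64063 = min(82.267, 92.814) + 41.641 = 123.91 kips. φR_n = 0.75 × 123.91 = 92.9 kips.
Governing: min(80.5, 107.9, 188.4, 92.9) = 80.5 kips → bolt shear.

80.5 kips (bolt shear governs)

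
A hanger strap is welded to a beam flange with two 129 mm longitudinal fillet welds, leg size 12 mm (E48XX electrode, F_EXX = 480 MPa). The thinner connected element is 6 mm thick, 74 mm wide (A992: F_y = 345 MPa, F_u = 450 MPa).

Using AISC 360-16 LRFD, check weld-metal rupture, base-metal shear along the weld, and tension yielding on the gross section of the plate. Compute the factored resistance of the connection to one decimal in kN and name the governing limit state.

Weld metal: throat = 0.707×12 = 8.484 mm, L = 2×129 = 258 mm. φR_n = 0.75 × 0.6 × 480 × 8.484 × 258 = 472.8 kN.
Base metal shear (6 mm plate): yield φR_n = 1.0×0.6×345×6×258 = 320.4 kN; rupture φR_n = 0.75×0.6×450×6×258 = 313.5 kN; take 313.5 kN (rupture).
Tension yield (gross): A_g = 74×6 = 444 mm². φR_n = 0.90 × 345 × 444 = 137.9 kN.
Governing: min(472.8, 313.5, 137.9) = 137.9 kN → gross-section yield.

137.9 kN (gross-section yield governs)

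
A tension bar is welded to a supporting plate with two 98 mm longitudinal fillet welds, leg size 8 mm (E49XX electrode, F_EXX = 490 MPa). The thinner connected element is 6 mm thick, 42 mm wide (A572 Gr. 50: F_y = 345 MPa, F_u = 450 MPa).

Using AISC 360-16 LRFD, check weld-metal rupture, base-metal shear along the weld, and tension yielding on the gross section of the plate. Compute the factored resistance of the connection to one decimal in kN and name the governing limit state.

Weld metal: throat = 0.707×8 = 5.656 mm, L = 2×98 = 196 mm. φR_n = 0.75 × 0.6 × 490 × 5.656 × 196 = 244.4 kN.
Base metal shear (6 mm plate): yield φR_n = 1.0×0.6×345×6×196 = 243.4 kN; rupture φR_n = 0.75×0.6×450×6×196 = 238.1 kN; take 238.1 kN (rupture).
Tension yield (gross): A_g = 42×6 = 252 mm². φR_n = 0.90 × 345 × 252 = 78.2 kN.
Governing: min(244.4, 238.1, 78.2) = 78.2 kN → gross-section yield.

78.2 kN (gross-section yield governs)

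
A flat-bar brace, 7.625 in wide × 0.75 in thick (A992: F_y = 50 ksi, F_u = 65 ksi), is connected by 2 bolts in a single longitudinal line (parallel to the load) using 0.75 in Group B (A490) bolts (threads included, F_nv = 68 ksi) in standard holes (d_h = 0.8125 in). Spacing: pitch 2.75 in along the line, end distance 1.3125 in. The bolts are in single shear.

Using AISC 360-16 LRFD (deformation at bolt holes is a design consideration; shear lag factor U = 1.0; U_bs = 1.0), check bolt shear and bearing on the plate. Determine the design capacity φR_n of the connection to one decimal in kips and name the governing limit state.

45.1 kips (bolt shear governs)

Bolt shear: A_b = π(0.75)²/4 = 0.44179 in². φR_n = 0.75 × 68 × 0.44179 × 2 × 1 = 45.1 kips.
Bearing (0.75 in plate, F_u = 65 ksi): end bolts L_c = 1.3125 − 0.8125/2 = 0.90625, R_n = min(1.2×0.90625×0.75×65, 2.4×0.75×0.75×65) = 53.016 kips/bolt; interior L_c = 2.75 − 0.8125 = 1.9375, R_n = 87.75 kips/bolt. φR_n = 0.75 × (1×53.016 + 1×87.75) = 105.6 kips.
Governing: min(45.1, 105.6) = 45.1 kips → bolt shear.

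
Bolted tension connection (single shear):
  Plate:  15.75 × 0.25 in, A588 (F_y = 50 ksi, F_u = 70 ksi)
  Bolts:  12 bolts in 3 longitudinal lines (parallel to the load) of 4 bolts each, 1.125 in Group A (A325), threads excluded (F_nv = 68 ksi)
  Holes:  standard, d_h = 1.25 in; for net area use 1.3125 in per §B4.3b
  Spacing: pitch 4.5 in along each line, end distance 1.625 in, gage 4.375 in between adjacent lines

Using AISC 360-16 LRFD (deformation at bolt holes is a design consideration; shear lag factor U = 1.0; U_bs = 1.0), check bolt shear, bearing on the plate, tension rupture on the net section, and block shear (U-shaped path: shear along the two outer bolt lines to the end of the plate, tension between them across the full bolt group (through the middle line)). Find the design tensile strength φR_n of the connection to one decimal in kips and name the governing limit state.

Bolt shear: A_b = π(1.125)²/4 = 0.99402 in². φR_n = 0.75 × 68 × 0.99402 × 12 × 1 = 608.3 kips.
Bearing (0.25 in plate, F_u = 70 ksi): end bolts L_c = 1.625 − 1.25/2 = 1, R_n = min(1.2×1×0.25×70, 2.4×1.125×0.25×70) = 21 kips/bolt; interior L_c = 4.5 − 1.25 = 3.25, R_n = 47.25 kips/bolt. φR_n = 0.75 × (3×21 + 9×47.25) = 366.2 kips.
Tension rupture (net): A_n = (15.75 − 3×1.3125)×0.25 = 2.9531 in² (U = 1.0, A_e = A_n). φR_n = 0.75 × 70 × 2.9531 = 155.0 kips.
Block shear: shear path 2×[1.625+3×4.5] = 2×15.125 in, A_gv = 7.5625, A_nv = 2×(15.125 − 3.5×1.3125)×0.25 = 5.2656 in²; tension across gage: (8.75 − 2×1.3125)×0.25 = 1.5313 in². R_n = min(0.6×70×5.2656, 0.6×50×7.5625) + 1.0×70×1.5313 = min(221.16, 226.88) + 107.19 = 328.35 kips. φR_n = 0.75 × 328.35 = 246.3 kips.
Governing: min(608.3, 366.2, 155.0, 246.3) = 155.0 kips → net-section rupture.

155.0 kips (net-section rupture governs)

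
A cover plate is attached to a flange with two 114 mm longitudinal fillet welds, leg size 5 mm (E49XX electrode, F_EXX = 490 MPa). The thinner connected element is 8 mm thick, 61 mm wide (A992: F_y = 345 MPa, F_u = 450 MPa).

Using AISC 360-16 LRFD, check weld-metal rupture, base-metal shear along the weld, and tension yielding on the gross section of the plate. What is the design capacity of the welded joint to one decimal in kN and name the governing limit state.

151.5 kN (gross-section yield governs)

Weld metal: throat = 0.707×5 = 3.535 mm, L = 2×114 = 228 mm. φR_n = 0.75 × 0.6 × 490 × 3.535 × 228 = 177.7 kN.
Base metal shear (8 mm plate): yield φR_n = 1.0×0.6×345×8×228 = 377.6 kN; rupture φR_n = 0.75×0.6×450×8×228 = 369.4 kN; take 369.4 kN (rupture).
Tension yield (gross): A_g = 61×8 = 488 mm². φR_n = 0.90 × 345 × 488 = 151.5 kN.
Governing: min(177.7, 369.4, 151.5) = 151.5 kN → gross-section yield.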